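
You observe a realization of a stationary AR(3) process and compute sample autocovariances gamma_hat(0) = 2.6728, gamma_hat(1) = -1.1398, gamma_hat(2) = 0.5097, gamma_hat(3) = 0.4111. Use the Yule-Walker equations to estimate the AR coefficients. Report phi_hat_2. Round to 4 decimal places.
\hat\phi_{2} = 0.1340

The Yule-Walker equations for an AR(p) process read, in matrix form,
  Gamma_p phi = r_p,   with   (Gamma_p)_{ij} = gamma(|i - j|),
                       (r_p)_i = gamma(i),   i,j = 1..p.
Substitute the sample gammas (Toeplitz matrix and right-hand side of size 3):
  Gamma_p = [[2.6728, -1.1398, 0.5097], [-1.1398, 2.6728, -1.1398], [0.5097, -1.1398, 2.6728]]
  r_p     = [-1.1398, 0.5097, 0.4111]
Written out (R1..R3):
  (R1) 2.6728 phi_1 - 1.1398 phi_2 + 0.5097 phi_3 = -1.1398
  (R2) -1.1398 phi_1 + 2.6728 phi_2 - 1.1398 phi_3 = 0.5097
  (R3) 0.5097 phi_1 - 1.1398 phi_2 + 2.6728 phi_3 = 0.4111
Gaussian elimination:
  R2 <- R2 - (-1.1398/2.6728) R1 = R2 - (-0.426444) R1:  2.186739 phi_2 - 0.922441 phi_3 = 0.023639
  R3 <- R3 - (0.5097/2.6728) R1 = R3 - (0.190699) R1:  -0.922441 phi_2 + 2.575601 phi_3 = 0.628459
  R3 <- R3 - (-0.922441/2.186739) R2 = R3 - (-0.421834) R2:  2.186483 phi_3 = 0.63843
Back-substitution:
  phi_hat_3 = 0.63843 / 2.186483 = 0.29199
  phi_hat_2 = (0.023639 - (-0.922441)(0.29199)) / 2.186739 = 0.133981
  phi_hat_1 = (-1.1398 - (-1.1398)(0.133981) - (0.5097)(0.29199)) / 2.6728 = -0.424991
So phi_hat = [-0.4250, 0.1340, 0.2920].
Therefore phi_hat_2 = 0.1340.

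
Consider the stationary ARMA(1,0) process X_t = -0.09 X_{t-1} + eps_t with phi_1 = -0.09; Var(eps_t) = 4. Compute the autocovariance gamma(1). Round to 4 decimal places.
\gamma(1) = -0.3629

Multiply the model equation by X_{t-k} and take expectations. With theta_0 = psi_0 = 1 and psi_j the MA(infinity) weights, this gives
  gamma(k) - sum_i phi_i gamma(k-i) = c_k,
  c_k = sigma^2 * sum_{j=k..q} theta_j psi_{j-k}   (c_k = 0 for k > q),
using gamma(-m) = gamma(m).
Pure AR (q = 0): c_0 = sigma^2 = 4, c_k = 0 for k >= 1.
Equations for k = 0 and k = 1 (AR order 1):
  gamma(0) = phi_1 gamma(1) + c_0
  gamma(1) = phi_1 gamma(0) + c_1
Substituting the second into the first: gamma(0) (1 - phi_1^2) = c_0 + phi_1 c_1, so
  gamma(0) = c_0 / (1 - phi_1^2) = 4 / (1 - (-0.09)^2) = 4 / 0.9919 = 4.032665.
  gamma(1) = phi_1 gamma(0) = (-0.09)(4.032665) = -0.36294.
Therefore gamma(1) = -0.3629 (to 4 decimal places).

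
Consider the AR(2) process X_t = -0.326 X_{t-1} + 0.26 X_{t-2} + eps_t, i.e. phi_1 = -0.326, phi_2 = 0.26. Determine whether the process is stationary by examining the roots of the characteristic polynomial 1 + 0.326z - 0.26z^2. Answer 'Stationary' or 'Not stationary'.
\text{Stationary}

The AR(p) characteristic polynomial is P(z) = 1 + 0.326z - 0.26z^2.
Stationarity requires all roots to lie outside the unit circle, i.e. |z| > 1 for every root.
Set 1 + (0.326) z + (-0.26) z^2 = 0, i.e. a z^2 + b z + c = 0 with a = -0.26, b = 0.326, c = 1.
Discriminant D = b^2 - 4ac = (0.326)^2 - 4*(-0.26)*1 = 0.106276 - (-1.04) = 1.146276.
D >= 0, so the roots are real: z = (-b +/- sqrt(D)) / (2a) = (-0.326 +/- 1.070643) / (-0.52).
  z_1 = (-0.326 + 1.070643) / (-0.52) = -1.432,   |z_1| = 1.432.
  z_2 = (-0.326 - 1.070643) / (-0.52) = 2.6859,   |z_2| = 2.6859.
Moduli of all roots: 1.4320, 2.6859.
All moduli strictly greater than 1? Yes.
Verdict: Stationary.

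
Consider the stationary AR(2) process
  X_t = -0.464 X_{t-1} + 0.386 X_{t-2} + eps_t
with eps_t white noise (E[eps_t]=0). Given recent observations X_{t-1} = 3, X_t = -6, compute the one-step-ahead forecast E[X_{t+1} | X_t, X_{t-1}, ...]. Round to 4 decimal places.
E[X_{t+1} \mid \mathcal F_t] = 3.9420

For an AR(p) model X_t = c + sum_i phi_i X_{t-i} + eps_t, the
one-step-ahead conditional mean is
  E[X_{t+1} | X_t, ...] = c + sum_i phi_i X_{t+1-i}.
Substitute known values:
  E[X_{t+1} | ...] = (-0.464) * (-6) + (0.386) * (3)
                   = 3.9420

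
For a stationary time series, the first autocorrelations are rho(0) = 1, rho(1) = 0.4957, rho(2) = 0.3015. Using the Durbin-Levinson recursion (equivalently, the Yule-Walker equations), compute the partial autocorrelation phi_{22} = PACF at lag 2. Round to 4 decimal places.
\phi_{22} = 0.0740

The PACF at lag k is phi_{kk}, the last component of the solution
to the Yule-Walker system G_k phi = r_k where
  (G_k)_{ij} = rho(|i - j|), (r_k)_i = rho(i), i,j = 1..k.
Equivalently, Durbin-Levinson gives phi_{kk} iteratively:
  phi_{11} = rho(1)
  phi_{kk} = [rho(k) - sum_{j=1..k-1} phi_{k-1,j} rho(k-j)]
            / [1 - sum_{j=1..k-1} phi_{k-1,j} rho(j)],
  phi_{k,j} = phi_{k-1,j} - phi_{kk} phi_{k-1,k-j},  j = 1..k-1.
Step k = 1:
  phi_11 = rho(1) = 0.4957.
Step k = 2:
  phi_22 = [rho(2) - phi_11 rho(1)] / [1 - phi_11 rho(1)] = [0.3015 - (0.4957)(0.4957)] / [1 - (0.4957)(0.4957)]
         = 0.05578151 / 0.75428151 = 0.074.
Therefore phi_{22} = 0.0740.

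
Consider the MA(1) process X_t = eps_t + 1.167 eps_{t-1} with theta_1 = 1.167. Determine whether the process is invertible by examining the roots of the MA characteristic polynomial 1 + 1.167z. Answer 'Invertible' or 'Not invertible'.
\text{Not invertible}

The MA(q) characteristic polynomial is P(z) = 1 + 1.167z.
Invertibility requires all roots to lie outside the unit circle, i.e. |z| > 1 for every root.
This is linear in z: 1 + (1.167) z = 0  =>  z = -1/(1.167) = -0.856898,  |z| = 0.856898.
Moduli of all roots: 0.8569.
All moduli strictly greater than 1? No.
Verdict: Not invertible.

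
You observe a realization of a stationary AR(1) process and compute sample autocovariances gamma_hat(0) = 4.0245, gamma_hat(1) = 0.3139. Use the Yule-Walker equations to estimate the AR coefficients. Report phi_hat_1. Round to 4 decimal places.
\hat\phi_{1} = 0.0780

The Yule-Walker equations for an AR(p) process read, in matrix form,
  Gamma_p phi = r_p,   with   (Gamma_p)_{ij} = gamma(|i - j|),
                       (r_p)_i = gamma(i),   i,j = 1..p.
Substitute the sample gammas (Toeplitz matrix and right-hand side of size 1):
  Gamma_p = [[4.0245]]
  r_p     = [0.3139]
With p = 1 this is the single equation gamma(0) phi_1 = gamma(1):
  phi_hat_1 = gamma(1) / gamma(0) = 0.3139 / 4.0245 = 0.0780.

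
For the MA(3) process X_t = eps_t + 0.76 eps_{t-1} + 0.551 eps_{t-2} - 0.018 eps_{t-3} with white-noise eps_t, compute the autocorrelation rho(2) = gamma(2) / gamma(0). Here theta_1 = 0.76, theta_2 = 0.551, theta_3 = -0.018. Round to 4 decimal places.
\rho(2) = 0.2856

For an MA(q) process with theta_0 = 1, the autocovariance is
  gamma(k) = sigma^2 * sum_{i=0..q-k} theta_i * theta_{i+k},
and rho(k) = gamma(k) / gamma(0). Sigma^2 cancels.
  numerator   = (1)*(0.551) + (0.76)*(-0.018) = 0.53732.
  denominator = (1)^2 + (0.76)^2 + (0.551)^2 + (-0.018)^2 = 1.881525.
  rho(2) = 0.53732 / 1.881525 = 0.2856.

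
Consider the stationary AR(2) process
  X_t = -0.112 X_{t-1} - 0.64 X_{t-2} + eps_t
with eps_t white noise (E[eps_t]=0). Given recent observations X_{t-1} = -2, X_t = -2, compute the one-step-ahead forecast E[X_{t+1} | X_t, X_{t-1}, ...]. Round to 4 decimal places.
E[X_{t+1} \mid \mathcal F_t] = 1.5040

For an AR(p) model X_t = c + sum_i phi_i X_{t-i} + eps_t, the
one-step-ahead conditional mean is
  E[X_{t+1} | X_t, ...] = c + sum_i phi_i X_{t+1-i}.
Substitute known values:
  E[X_{t+1} | ...] = (-0.112) * (-2) + (-0.64) * (-2)
                   = 1.5040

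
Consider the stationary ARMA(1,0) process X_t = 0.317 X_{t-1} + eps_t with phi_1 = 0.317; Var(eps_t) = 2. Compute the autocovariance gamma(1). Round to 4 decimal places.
\gamma(1) = 0.7048

Multiply the model equation by X_{t-k} and take expectations. With theta_0 = psi_0 = 1 and psi_j the MA(infinity) weights, this gives
  gamma(k) - sum_i phi_i gamma(k-i) = c_k,
  c_k = sigma^2 * sum_{j=k..q} theta_j psi_{j-k}   (c_k = 0 for k > q),
using gamma(-m) = gamma(m).
Pure AR (q = 0): c_0 = sigma^2 = 2, c_k = 0 for k >= 1.
Equations for k = 0 and k = 1 (AR order 1):
  gamma(0) = phi_1 gamma(1) + c_0
  gamma(1) = phi_1 gamma(0) + c_1
Substituting the second into the first: gamma(0) (1 - phi_1^2) = c_0 + phi_1 c_1, so
  gamma(0) = c_0 / (1 - phi_1^2) = 2 / (1 - (0.317)^2) = 2 / 0.899511 = 2.22343.
  gamma(1) = phi_1 gamma(0) = (0.317)(2.22343) = 0.704827.
Therefore gamma(1) = 0.7048 (to 4 decimal places).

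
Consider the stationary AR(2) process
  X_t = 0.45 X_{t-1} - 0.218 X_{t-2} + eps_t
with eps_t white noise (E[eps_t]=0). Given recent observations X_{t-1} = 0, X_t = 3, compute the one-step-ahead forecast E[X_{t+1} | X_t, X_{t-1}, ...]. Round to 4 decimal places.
E[X_{t+1} \mid \mathcal F_t] = 1.3500

For an AR(p) model X_t = c + sum_i phi_i X_{t-i} + eps_t, the
one-step-ahead conditional mean is
  E[X_{t+1} | X_t, ...] = c + sum_i phi_i X_{t+1-i}.
Substitute known values:
  E[X_{t+1} | ...] = (0.45) * (3) + (-0.218) * (0)
                   = 1.3500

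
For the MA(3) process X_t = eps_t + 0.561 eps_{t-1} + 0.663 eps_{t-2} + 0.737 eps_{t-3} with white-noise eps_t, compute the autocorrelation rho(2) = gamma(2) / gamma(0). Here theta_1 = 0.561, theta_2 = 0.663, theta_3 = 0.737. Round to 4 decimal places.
\rho(2) = 0.4685

For an MA(q) process with theta_0 = 1, the autocovariance is
  gamma(k) = sigma^2 * sum_{i=0..q-k} theta_i * theta_{i+k},
and rho(k) = gamma(k) / gamma(0). Sigma^2 cancels.
  numerator   = (1)*(0.663) + (0.561)*(0.737) = 1.076457.
  denominator = (1)^2 + (0.561)^2 + (0.663)^2 + (0.737)^2 = 2.297459.
  rho(2) = 1.076457 / 2.297459 = 0.4685.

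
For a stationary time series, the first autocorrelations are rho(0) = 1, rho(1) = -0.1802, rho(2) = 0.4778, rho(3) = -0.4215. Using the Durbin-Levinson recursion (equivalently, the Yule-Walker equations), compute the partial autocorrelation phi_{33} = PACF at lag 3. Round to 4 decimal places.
\phi_{33} = -0.3830

The PACF at lag k is phi_{kk}, the last component of the solution
to the Yule-Walker system G_k phi = r_k where
  (G_k)_{ij} = rho(|i - j|), (r_k)_i = rho(i), i,j = 1..k.
Equivalently, Durbin-Levinson gives phi_{kk} iteratively:
  phi_{11} = rho(1)
  phi_{kk} = [rho(k) - sum_{j=1..k-1} phi_{k-1,j} rho(k-j)]
            / [1 - sum_{j=1..k-1} phi_{k-1,j} rho(j)],
  phi_{k,j} = phi_{k-1,j} - phi_{kk} phi_{k-1,k-j},  j = 1..k-1.
Step k = 1:
  phi_11 = rho(1) = -0.1802.
Step k = 2:
  phi_22 = [rho(2) - phi_11 rho(1)] / [1 - phi_11 rho(1)] = [0.4778 - (-0.1802)(-0.1802)] / [1 - (-0.1802)(-0.1802)]
         = 0.44532796 / 0.96752796 = 0.460274.
  Update: phi_21 = phi_11 - phi_22 phi_11 = -0.1802 - (0.460274)(-0.1802) = -0.097259.
Step k = 3:
  phi_33 = [rho(3) - phi_21 rho(2) - phi_22 rho(1)] / [1 - phi_21 rho(1) - phi_22 rho(2)]
    numerator   = -0.4215 - (-0.097259)(0.4778) - (0.460274)(-0.1802) = -0.29208845
    denominator = 1 - (-0.097259)(-0.1802) - (0.460274)(0.4778) = 0.76255508
  phi_33 = -0.29208845 / 0.76255508 = -0.383.
Therefore phi_{33} = -0.3830.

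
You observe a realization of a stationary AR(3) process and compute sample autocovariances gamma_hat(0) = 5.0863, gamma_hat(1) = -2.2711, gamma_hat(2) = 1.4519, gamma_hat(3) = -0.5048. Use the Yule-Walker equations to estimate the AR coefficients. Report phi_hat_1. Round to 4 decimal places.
\hat\phi_{1} = -0.4070

The Yule-Walker equations for an AR(p) process read, in matrix form,
  Gamma_p phi = r_p,   with   (Gamma_p)_{ij} = gamma(|i - j|),
                       (r_p)_i = gamma(i),   i,j = 1..p.
Substitute the sample gammas (Toeplitz matrix and right-hand side of size 3):
  Gamma_p = [[5.0863, -2.2711, 1.4519], [-2.2711, 5.0863, -2.2711], [1.4519, -2.2711, 5.0863]]
  r_p     = [-2.2711, 1.4519, -0.5048]
Written out (R1..R3):
  (R1) 5.0863 phi_1 - 2.2711 phi_2 + 1.4519 phi_3 = -2.2711
  (R2) -2.2711 phi_1 + 5.0863 phi_2 - 2.2711 phi_3 = 1.4519
  (R3) 1.4519 phi_1 - 2.2711 phi_2 + 5.0863 phi_3 = -0.5048
Gaussian elimination:
  R2 <- R2 - (-2.2711/5.0863) R1 = R2 - (-0.446513) R1:  4.072224 phi_2 - 1.622808 phi_3 = 0.437824
  R3 <- R3 - (1.4519/5.0863) R1 = R3 - (0.285453) R1:  -1.622808 phi_2 + 4.671851 phi_3 = 0.143492
  R3 <- R3 - (-1.622808/4.072224) R2 = R3 - (-0.398506) R2:  4.025151 phi_3 = 0.317968
Back-substitution:
  phi_hat_3 = 0.317968 / 4.025151 = 0.078995
  phi_hat_2 = (0.437824 - (-1.622808)(0.078995)) / 4.072224 = 0.138995
  phi_hat_1 = (-2.2711 - (-2.2711)(0.138995) - (1.4519)(0.078995)) / 5.0863 = -0.407
So phi_hat = [-0.4070, 0.1390, 0.0790].
Therefore phi_hat_1 = -0.4070.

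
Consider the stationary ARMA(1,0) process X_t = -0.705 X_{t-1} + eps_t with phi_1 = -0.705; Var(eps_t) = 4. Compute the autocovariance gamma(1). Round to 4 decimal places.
\gamma(1) = -5.6066

Multiply the model equation by X_{t-k} and take expectations. With theta_0 = psi_0 = 1 and psi_j the MA(infinity) weights, this gives
  gamma(k) - sum_i phi_i gamma(k-i) = c_k,
  c_k = sigma^2 * sum_{j=k..q} theta_j psi_{j-k}   (c_k = 0 for k > q),
using gamma(-m) = gamma(m).
Pure AR (q = 0): c_0 = sigma^2 = 4, c_k = 0 for k >= 1.
Equations for k = 0 and k = 1 (AR order 1):
  gamma(0) = phi_1 gamma(1) + c_0
  gamma(1) = phi_1 gamma(0) + c_1
Substituting the second into the first: gamma(0) (1 - phi_1^2) = c_0 + phi_1 c_1, so
  gamma(0) = c_0 / (1 - phi_1^2) = 4 / (1 - (-0.705)^2) = 4 / 0.502975 = 7.952682.
  gamma(1) = phi_1 gamma(0) = (-0.705)(7.952682) = -5.60664.
Therefore gamma(1) = -5.6066 (to 4 decimal places).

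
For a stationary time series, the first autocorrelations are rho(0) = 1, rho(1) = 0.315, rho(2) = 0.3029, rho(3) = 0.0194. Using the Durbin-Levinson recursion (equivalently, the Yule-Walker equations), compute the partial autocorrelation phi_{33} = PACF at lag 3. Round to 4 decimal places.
\phi_{33} = -0.1470

The PACF at lag k is phi_{kk}, the last component of the solution
to the Yule-Walker system G_k phi = r_k where
  (G_k)_{ij} = rho(|i - j|), (r_k)_i = rho(i), i,j = 1..k.
Equivalently, Durbin-Levinson gives phi_{kk} iteratively:
  phi_{11} = rho(1)
  phi_{kk} = [rho(k) - sum_{j=1..k-1} phi_{k-1,j} rho(k-j)]
            / [1 - sum_{j=1..k-1} phi_{k-1,j} rho(j)],
  phi_{k,j} = phi_{k-1,j} - phi_{kk} phi_{k-1,k-j},  j = 1..k-1.
Step k = 1:
  phi_11 = rho(1) = 0.315.
Step k = 2:
  phi_22 = [rho(2) - phi_11 rho(1)] / [1 - phi_11 rho(1)] = [0.3029 - (0.315)(0.315)] / [1 - (0.315)(0.315)]
         = 0.203675 / 0.900775 = 0.226111.
  Update: phi_21 = phi_11 - phi_22 phi_11 = 0.315 - (0.226111)(0.315) = 0.243775.
Step k = 3:
  phi_33 = [rho(3) - phi_21 rho(2) - phi_22 rho(1)] / [1 - phi_21 rho(1) - phi_22 rho(2)]
    numerator   = 0.0194 - (0.243775)(0.3029) - (0.226111)(0.315) = -0.12566439
    denominator = 1 - (0.243775)(0.315) - (0.226111)(0.3029) = 0.85472187
  phi_33 = -0.12566439 / 0.85472187 = -0.147.
Therefore phi_{33} = -0.1470.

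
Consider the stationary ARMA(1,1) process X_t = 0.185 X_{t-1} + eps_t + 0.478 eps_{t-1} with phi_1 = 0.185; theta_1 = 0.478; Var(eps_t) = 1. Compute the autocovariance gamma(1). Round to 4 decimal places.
\gamma(1) = 0.7472

Multiply the model equation by X_{t-k} and take expectations. With theta_0 = psi_0 = 1 and psi_j the MA(infinity) weights, this gives
  gamma(k) - sum_i phi_i gamma(k-i) = c_k,
  c_k = sigma^2 * sum_{j=k..q} theta_j psi_{j-k}   (c_k = 0 for k > q),
using gamma(-m) = gamma(m).
psi-weights needed (psi_j = theta_j + sum_i phi_i psi_{j-i}):
  psi_1 = theta_1 + phi_1 = 0.478 + (0.185) = 0.663
Right-hand sides:
  c_0 = sigma^2 (1 + theta_1 psi_1) = 1 * (1 + (0.478)(0.663)) = 1 * 1.316914 = 1.316914
  c_1 = sigma^2 theta_1 = 1 * (0.478) = 0.478
  c_2 = 0
Equations for k = 0 and k = 1 (AR order 1):
  gamma(0) = phi_1 gamma(1) + c_0
  gamma(1) = phi_1 gamma(0) + c_1
Substituting the second into the first: gamma(0) (1 - phi_1^2) = c_0 + phi_1 c_1, so
  gamma(0) = (c_0 + phi_1 c_1) / (1 - phi_1^2) = (1.316914 + (0.185)(0.478)) / (1 - (0.185)^2) = 1.405344 / 0.965775 = 1.455146.
  gamma(1) = phi_1 gamma(0) + c_1 = (0.185)(1.455146) + (0.478) = 0.747202.
Therefore gamma(1) = 0.7472 (to 4 decimal places).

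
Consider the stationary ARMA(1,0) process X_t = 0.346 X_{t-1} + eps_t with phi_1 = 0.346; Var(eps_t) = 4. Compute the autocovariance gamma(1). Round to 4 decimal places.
\gamma(1) = 1.5722

Multiply the model equation by X_{t-k} and take expectations. With theta_0 = psi_0 = 1 and psi_j the MA(infinity) weights, this gives
  gamma(k) - sum_i phi_i gamma(k-i) = c_k,
  c_k = sigma^2 * sum_{j=k..q} theta_j psi_{j-k}   (c_k = 0 for k > q),
using gamma(-m) = gamma(m).
Pure AR (q = 0): c_0 = sigma^2 = 4, c_k = 0 for k >= 1.
Equations for k = 0 and k = 1 (AR order 1):
  gamma(0) = phi_1 gamma(1) + c_0
  gamma(1) = phi_1 gamma(0) + c_1
Substituting the second into the first: gamma(0) (1 - phi_1^2) = c_0 + phi_1 c_1, so
  gamma(0) = c_0 / (1 - phi_1^2) = 4 / (1 - (0.346)^2) = 4 / 0.880284 = 4.543988.
  gamma(1) = phi_1 gamma(0) = (0.346)(4.543988) = 1.57222.
Therefore gamma(1) = 1.5722 (to 4 decimal places).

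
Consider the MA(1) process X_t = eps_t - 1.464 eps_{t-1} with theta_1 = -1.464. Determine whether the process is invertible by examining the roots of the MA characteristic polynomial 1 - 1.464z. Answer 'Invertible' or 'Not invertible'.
\text{Not invertible}

The MA(q) characteristic polynomial is P(z) = 1 - 1.464z.
Invertibility requires all roots to lie outside the unit circle, i.e. |z| > 1 for every root.
This is linear in z: 1 + (-1.464) z = 0  =>  z = -1/(-1.464) = 0.68306,  |z| = 0.68306.
Moduli of all roots: 0.6831.
All moduli strictly greater than 1? No.
Verdict: Not invertible.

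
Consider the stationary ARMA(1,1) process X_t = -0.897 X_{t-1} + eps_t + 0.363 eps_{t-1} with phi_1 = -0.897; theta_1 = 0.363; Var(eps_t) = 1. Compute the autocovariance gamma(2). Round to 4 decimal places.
\gamma(2) = 1.6533

Multiply the model equation by X_{t-k} and take expectations. With theta_0 = psi_0 = 1 and psi_j the MA(infinity) weights, this gives
  gamma(k) - sum_i phi_i gamma(k-i) = c_k,
  c_k = sigma^2 * sum_{j=k..q} theta_j psi_{j-k}   (c_k = 0 for k > q),
using gamma(-m) = gamma(m).
psi-weights needed (psi_j = theta_j + sum_i phi_i psi_{j-i}):
  psi_1 = theta_1 + phi_1 = 0.363 + (-0.897) = -0.534
Right-hand sides:
  c_0 = sigma^2 (1 + theta_1 psi_1) = 1 * (1 + (0.363)(-0.534)) = 1 * 0.806158 = 0.806158
  c_1 = sigma^2 theta_1 = 1 * (0.363) = 0.363
  c_2 = 0
Equations for k = 0 and k = 1 (AR order 1):
  gamma(0) = phi_1 gamma(1) + c_0
  gamma(1) = phi_1 gamma(0) + c_1
Substituting the second into the first: gamma(0) (1 - phi_1^2) = c_0 + phi_1 c_1, so
  gamma(0) = (c_0 + phi_1 c_1) / (1 - phi_1^2) = (0.806158 + (-0.897)(0.363)) / (1 - (-0.897)^2) = 0.480547 / 0.195391 = 2.459412.
  gamma(1) = phi_1 gamma(0) + c_1 = (-0.897)(2.459412) + (0.363) = -1.843093.
For k = 2 (> q): gamma(2) = phi_1 gamma(1) = (-0.897)(-1.843093) = 1.653254.
Therefore gamma(2) = 1.6533 (to 4 decimal places).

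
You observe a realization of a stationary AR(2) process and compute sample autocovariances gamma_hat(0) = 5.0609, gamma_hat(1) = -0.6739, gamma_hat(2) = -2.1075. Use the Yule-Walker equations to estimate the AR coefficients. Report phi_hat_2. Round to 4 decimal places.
\hat\phi_{2} = -0.4420

The Yule-Walker equations for an AR(p) process read, in matrix form,
  Gamma_p phi = r_p,   with   (Gamma_p)_{ij} = gamma(|i - j|),
                       (r_p)_i = gamma(i),   i,j = 1..p.
Substitute the sample gammas (Toeplitz matrix and right-hand side of size 2):
  Gamma_p = [[5.0609, -0.6739], [-0.6739, 5.0609]]
  r_p     = [-0.6739, -2.1075]
Written out:
  5.0609 phi_1 - 0.6739 phi_2 = -0.6739
  -0.6739 phi_1 + 5.0609 phi_2 = -2.1075
Solve by Cramer's rule:
  det = gamma(0)^2 - gamma(1)^2 = (5.0609)^2 - (-0.6739)^2 = 25.61270881 - 0.45414121 = 25.1585676
  phi_hat_1 = [gamma(1) gamma(0) - gamma(1) gamma(2)] / det = [(-0.6739)(5.0609) - (-0.6739)(-2.1075)] / 25.1585676 = -4.83078476 / 25.1585676 = -0.192
  phi_hat_2 = [gamma(0) gamma(2) - gamma(1)^2] / det = [(5.0609)(-2.1075) - (-0.6739)^2] / 25.1585676 = -11.11998796 / 25.1585676 = -0.442
So phi_hat = [-0.1920, -0.4420].
Therefore phi_hat_2 = -0.4420.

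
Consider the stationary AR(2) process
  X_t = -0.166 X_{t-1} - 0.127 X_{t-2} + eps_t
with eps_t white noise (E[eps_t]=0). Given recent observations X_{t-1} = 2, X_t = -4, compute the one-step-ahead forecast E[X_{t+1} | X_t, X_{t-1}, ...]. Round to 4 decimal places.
E[X_{t+1} \mid \mathcal F_t] = 0.4100

For an AR(p) model X_t = c + sum_i phi_i X_{t-i} + eps_t, the
one-step-ahead conditional mean is
  E[X_{t+1} | X_t, ...] = c + sum_i phi_i X_{t+1-i}.
Substitute known values:
  E[X_{t+1} | ...] = (-0.166) * (-4) + (-0.127) * (2)
                   = 0.4100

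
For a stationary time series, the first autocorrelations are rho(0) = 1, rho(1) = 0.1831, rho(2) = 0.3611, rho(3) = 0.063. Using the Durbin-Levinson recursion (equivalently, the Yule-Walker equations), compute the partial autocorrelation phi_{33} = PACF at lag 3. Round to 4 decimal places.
\phi_{33} = -0.0500

The PACF at lag k is phi_{kk}, the last component of the solution
to the Yule-Walker system G_k phi = r_k where
  (G_k)_{ij} = rho(|i - j|), (r_k)_i = rho(i), i,j = 1..k.
Equivalently, Durbin-Levinson gives phi_{kk} iteratively:
  phi_{11} = rho(1)
  phi_{kk} = [rho(k) - sum_{j=1..k-1} phi_{k-1,j} rho(k-j)]
            / [1 - sum_{j=1..k-1} phi_{k-1,j} rho(j)],
  phi_{k,j} = phi_{k-1,j} - phi_{kk} phi_{k-1,k-j},  j = 1..k-1.
Step k = 1:
  phi_11 = rho(1) = 0.1831.
Step k = 2:
  phi_22 = [rho(2) - phi_11 rho(1)] / [1 - phi_11 rho(1)] = [0.3611 - (0.1831)(0.1831)] / [1 - (0.1831)(0.1831)]
         = 0.32757439 / 0.96647439 = 0.338937.
  Update: phi_21 = phi_11 - phi_22 phi_11 = 0.1831 - (0.338937)(0.1831) = 0.121041.
Step k = 3:
  phi_33 = [rho(3) - phi_21 rho(2) - phi_22 rho(1)] / [1 - phi_21 rho(1) - phi_22 rho(2)]
    numerator   = 0.063 - (0.121041)(0.3611) - (0.338937)(0.1831) = -0.04276719
    denominator = 1 - (0.121041)(0.1831) - (0.338937)(0.3611) = 0.85544715
  phi_33 = -0.04276719 / 0.85544715 = -0.05.
Therefore phi_{33} = -0.0500.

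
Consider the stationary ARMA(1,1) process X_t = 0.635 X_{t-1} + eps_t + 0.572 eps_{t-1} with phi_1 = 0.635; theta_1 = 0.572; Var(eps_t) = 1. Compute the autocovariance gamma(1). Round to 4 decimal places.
\gamma(1) = 2.7572

Multiply the model equation by X_{t-k} and take expectations. With theta_0 = psi_0 = 1 and psi_j the MA(infinity) weights, this gives
  gamma(k) - sum_i phi_i gamma(k-i) = c_k,
  c_k = sigma^2 * sum_{j=k..q} theta_j psi_{j-k}   (c_k = 0 for k > q),
using gamma(-m) = gamma(m).
psi-weights needed (psi_j = theta_j + sum_i phi_i psi_{j-i}):
  psi_1 = theta_1 + phi_1 = 0.572 + (0.635) = 1.207
Right-hand sides:
  c_0 = sigma^2 (1 + theta_1 psi_1) = 1 * (1 + (0.572)(1.207)) = 1 * 1.690404 = 1.690404
  c_1 = sigma^2 theta_1 = 1 * (0.572) = 0.572
  c_2 = 0
Equations for k = 0 and k = 1 (AR order 1):
  gamma(0) = phi_1 gamma(1) + c_0
  gamma(1) = phi_1 gamma(0) + c_1
Substituting the second into the first: gamma(0) (1 - phi_1^2) = c_0 + phi_1 c_1, so
  gamma(0) = (c_0 + phi_1 c_1) / (1 - phi_1^2) = (1.690404 + (0.635)(0.572)) / (1 - (0.635)^2) = 2.053624 / 0.596775 = 3.441203.
  gamma(1) = phi_1 gamma(0) + c_1 = (0.635)(3.441203) + (0.572) = 2.757164.
Therefore gamma(1) = 2.7572 (to 4 decimal places).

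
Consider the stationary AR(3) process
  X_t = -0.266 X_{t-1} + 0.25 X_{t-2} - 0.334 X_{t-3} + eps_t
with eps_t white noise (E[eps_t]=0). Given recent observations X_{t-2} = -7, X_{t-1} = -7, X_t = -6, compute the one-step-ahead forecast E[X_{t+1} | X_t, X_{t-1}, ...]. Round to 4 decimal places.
E[X_{t+1} \mid \mathcal F_t] = 2.1840

For an AR(p) model X_t = c + sum_i phi_i X_{t-i} + eps_t, the
one-step-ahead conditional mean is
  E[X_{t+1} | X_t, ...] = c + sum_i phi_i X_{t+1-i}.
Substitute known values:
  E[X_{t+1} | ...] = (-0.266) * (-6) + (0.25) * (-7) + (-0.334) * (-7)
                   = 2.1840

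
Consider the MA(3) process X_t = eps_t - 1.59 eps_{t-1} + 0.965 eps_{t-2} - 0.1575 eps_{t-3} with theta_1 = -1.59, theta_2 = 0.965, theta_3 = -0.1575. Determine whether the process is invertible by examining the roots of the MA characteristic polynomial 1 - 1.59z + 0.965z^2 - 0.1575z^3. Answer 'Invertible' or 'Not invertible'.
\text{Invertible}

The MA(q) characteristic polynomial is P(z) = 1 - 1.59z + 0.965z^2 - 0.1575z^3.
Invertibility requires all roots to lie outside the unit circle, i.e. |z| > 1 for every root.
Degree 3: look for a simple real root z0 first, then factor out (1 - z/z0) and solve the remaining quadratic.
Testing z0 = 4: P(4) = 1 + (-1.59)(4) + (0.965)(4)^2 + (-0.1575)(4)^3
  = 1 + (-6.36) + (15.44) + (-10.08) = 0.  So z_0 = 4 is a root, |z_0| = 4.
Divide out the factor (1 - 0.25 z) = (1 - z/z0) (since 1/z0 = 0.25):
  P(z) = (1 - 0.25 z)(1 + (-1.34) z + (0.63) z^2)
  [check: z-coef -1.34 - (0.25) = -1.59; z^2-coef 0.63 - (0.25)(-1.34) = 0.965; z^3-coef -(0.25)(0.63) = -0.1575.]
Remaining roots from the quadratic factor 1 + (-1.34) z + (0.63) z^2:
  Set 1 + (-1.34) z + (0.63) z^2 = 0, i.e. a z^2 + b z + c = 0 with a = 0.63, b = -1.34, c = 1.
  Discriminant D = b^2 - 4ac = (-1.34)^2 - 4*(0.63)*1 = 1.7956 - (2.52) = -0.7244.
  D < 0, so the roots are the complex-conjugate pair z = (-b +/- i sqrt(-D)) / (2a) = 1.0635 +/- 0.6755i.
  For a conjugate pair |z|^2 = z * conj(z) = (product of roots) = c/a = 1/(0.63) = 1.587302, so |z| = sqrt(1.587302) = 1.2599 for both roots.
Moduli of all roots: 4.0000, 1.2599, 1.2599.
All moduli strictly greater than 1? Yes.
Verdict: Invertible.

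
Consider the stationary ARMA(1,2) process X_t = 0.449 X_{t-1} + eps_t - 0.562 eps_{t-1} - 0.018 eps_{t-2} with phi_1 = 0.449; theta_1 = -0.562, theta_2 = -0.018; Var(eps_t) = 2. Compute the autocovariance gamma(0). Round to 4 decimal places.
\gamma(0) = 2.0374

Multiply the model equation by X_{t-k} and take expectations. With theta_0 = psi_0 = 1 and psi_j the MA(infinity) weights, this gives
  gamma(k) - sum_i phi_i gamma(k-i) = c_k,
  c_k = sigma^2 * sum_{j=k..q} theta_j psi_{j-k}   (c_k = 0 for k > q),
using gamma(-m) = gamma(m).
psi-weights needed (psi_j = theta_j + sum_i phi_i psi_{j-i}):
  psi_1 = theta_1 + phi_1 = -0.562 + (0.449) = -0.113
  psi_2 = theta_2 + phi_1 psi_1 = -0.018 + (0.449)(-0.113) = -0.068737
Right-hand sides:
  c_0 = sigma^2 (1 + theta_1 psi_1 + theta_2 psi_2) = 2 * (1 + (-0.562)(-0.113) + (-0.018)(-0.068737)) = 2 * 1.064743 = 2.129487
  c_1 = sigma^2 (theta_1 + theta_2 psi_1) = 2 * (-0.562 + (-0.018)(-0.113)) = -1.119932
  c_2 = sigma^2 theta_2 = 2 * (-0.018) = -0.036
Equations for k = 0 and k = 1 (AR order 1):
  gamma(0) = phi_1 gamma(1) + c_0
  gamma(1) = phi_1 gamma(0) + c_1
Substituting the second into the first: gamma(0) (1 - phi_1^2) = c_0 + phi_1 c_1, so
  gamma(0) = (c_0 + phi_1 c_1) / (1 - phi_1^2) = (2.129487 + (0.449)(-1.119932)) / (1 - (0.449)^2) = 1.626637 / 0.798399 = 2.037374.
Therefore gamma(0) = 2.0374 (to 4 decimal places).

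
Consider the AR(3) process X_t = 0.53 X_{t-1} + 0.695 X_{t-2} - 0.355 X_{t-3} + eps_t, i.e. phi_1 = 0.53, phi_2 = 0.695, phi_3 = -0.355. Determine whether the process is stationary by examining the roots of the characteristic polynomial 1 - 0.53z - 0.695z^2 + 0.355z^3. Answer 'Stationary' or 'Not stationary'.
\text{Stationary}

The AR(p) characteristic polynomial is P(z) = 1 - 0.53z - 0.695z^2 + 0.355z^3.
Stationarity requires all roots to lie outside the unit circle, i.e. |z| > 1 for every root.
Degree 3: look for a simple real root z0 first, then factor out (1 - z/z0) and solve the remaining quadratic.
Testing z0 = 2: P(2) = 1 + (-0.53)(2) + (-0.695)(2)^2 + (0.355)(2)^3
  = 1 + (-1.06) + (-2.78) + (2.84) = 0.  So z_0 = 2 is a root, |z_0| = 2.
Divide out the factor (1 - 0.5 z) = (1 - z/z0) (since 1/z0 = 0.5):
  P(z) = (1 - 0.5 z)(1 + (-0.03) z + (-0.71) z^2)
  [check: z-coef -0.03 - (0.5) = -0.53; z^2-coef -0.71 - (0.5)(-0.03) = -0.695; z^3-coef -(0.5)(-0.71) = 0.355.]
Remaining roots from the quadratic factor 1 + (-0.03) z + (-0.71) z^2:
  Set 1 + (-0.03) z + (-0.71) z^2 = 0, i.e. a z^2 + b z + c = 0 with a = -0.71, b = -0.03, c = 1.
  Discriminant D = b^2 - 4ac = (-0.03)^2 - 4*(-0.71)*1 = 0.0009 - (-2.84) = 2.8409.
  D >= 0, so the roots are real: z = (-b +/- sqrt(D)) / (2a) = (0.03 +/- 1.685497) / (-1.42).
    z_1 = (0.03 + 1.685497) / (-1.42) = -1.2081,   |z_1| = 1.2081.
    z_2 = (0.03 - 1.685497) / (-1.42) = 1.1658,   |z_2| = 1.1658.
Moduli of all roots: 2.0000, 1.2081, 1.1658.
All moduli strictly greater than 1? Yes.
Verdict: Stationary.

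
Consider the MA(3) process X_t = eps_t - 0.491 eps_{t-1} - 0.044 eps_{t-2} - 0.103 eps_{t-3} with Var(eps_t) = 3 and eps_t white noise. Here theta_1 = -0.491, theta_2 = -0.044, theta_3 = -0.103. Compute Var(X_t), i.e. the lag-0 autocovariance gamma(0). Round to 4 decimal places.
\gamma(0) = 3.7609

For an MA(q) process X_t = eps_t + sum_i theta_i eps_{t-i} with
Var(eps_t) = sigma^2, the variance is
  gamma(0) = sigma^2 * (1 + sum_i theta_i^2).
  sum_i theta_i^2 = (-0.491)^2 + (-0.044)^2 + (-0.103)^2 = 0.241081 + 0.001936 + 0.010609 = 0.253626.
  gamma(0) = 3 * (1 + 0.253626) = 3 * 1.253626 = 3.760878, which rounds to 3.7609.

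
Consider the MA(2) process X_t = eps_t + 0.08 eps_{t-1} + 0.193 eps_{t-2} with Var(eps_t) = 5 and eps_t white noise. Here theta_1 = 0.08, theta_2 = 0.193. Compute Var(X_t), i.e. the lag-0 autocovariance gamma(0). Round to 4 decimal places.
\gamma(0) = 5.2182

For an MA(q) process X_t = eps_t + sum_i theta_i eps_{t-i} with
Var(eps_t) = sigma^2, the variance is
  gamma(0) = sigma^2 * (1 + sum_i theta_i^2).
  sum_i theta_i^2 = (0.08)^2 + (0.193)^2 = 0.0064 + 0.037249 = 0.043649.
  gamma(0) = 5 * (1 + 0.043649) = 5 * 1.043649 = 5.218245, which rounds to 5.2182.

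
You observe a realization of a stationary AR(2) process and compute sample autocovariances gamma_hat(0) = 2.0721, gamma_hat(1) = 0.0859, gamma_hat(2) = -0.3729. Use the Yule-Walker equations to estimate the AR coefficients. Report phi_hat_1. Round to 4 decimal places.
\hat\phi_{1} = 0.0490

The Yule-Walker equations for an AR(p) process read, in matrix form,
  Gamma_p phi = r_p,   with   (Gamma_p)_{ij} = gamma(|i - j|),
                       (r_p)_i = gamma(i),   i,j = 1..p.
Substitute the sample gammas (Toeplitz matrix and right-hand side of size 2):
  Gamma_p = [[2.0721, 0.0859], [0.0859, 2.0721]]
  r_p     = [0.0859, -0.3729]
Written out:
  2.0721 phi_1 + 0.0859 phi_2 = 0.0859
  0.0859 phi_1 + 2.0721 phi_2 = -0.3729
Solve by Cramer's rule:
  det = gamma(0)^2 - gamma(1)^2 = (2.0721)^2 - (0.0859)^2 = 4.29359841 - 0.00737881 = 4.2862196
  phi_hat_1 = [gamma(1) gamma(0) - gamma(1) gamma(2)] / det = [(0.0859)(2.0721) - (0.0859)(-0.3729)] / 4.2862196 = 0.2100255 / 4.2862196 = 0.049
  phi_hat_2 = [gamma(0) gamma(2) - gamma(1)^2] / det = [(2.0721)(-0.3729) - (0.0859)^2] / 4.2862196 = -0.7800649 / 4.2862196 = -0.182
So phi_hat = [0.0490, -0.1820].
Therefore phi_hat_1 = 0.0490.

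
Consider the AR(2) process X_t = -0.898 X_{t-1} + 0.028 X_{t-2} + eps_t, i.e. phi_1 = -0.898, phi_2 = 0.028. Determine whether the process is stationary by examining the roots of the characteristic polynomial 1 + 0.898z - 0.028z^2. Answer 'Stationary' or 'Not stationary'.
\text{Stationary}

The AR(p) characteristic polynomial is P(z) = 1 + 0.898z - 0.028z^2.
Stationarity requires all roots to lie outside the unit circle, i.e. |z| > 1 for every root.
Set 1 + (0.898) z + (-0.028) z^2 = 0, i.e. a z^2 + b z + c = 0 with a = -0.028, b = 0.898, c = 1.
Discriminant D = b^2 - 4ac = (0.898)^2 - 4*(-0.028)*1 = 0.806404 - (-0.112) = 0.918404.
D >= 0, so the roots are real: z = (-b +/- sqrt(D)) / (2a) = (-0.898 +/- 0.958334) / (-0.056).
  z_1 = (-0.898 + 0.958334) / (-0.056) = -1.0774,   |z_1| = 1.0774.
  z_2 = (-0.898 - 0.958334) / (-0.056) = 33.1488,   |z_2| = 33.1488.
Moduli of all roots: 1.0774, 33.1488.
All moduli strictly greater than 1? Yes.
Verdict: Stationary.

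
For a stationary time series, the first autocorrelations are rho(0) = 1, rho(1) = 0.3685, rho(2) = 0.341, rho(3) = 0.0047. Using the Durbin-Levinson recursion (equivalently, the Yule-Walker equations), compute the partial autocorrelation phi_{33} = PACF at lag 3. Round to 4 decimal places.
\phi_{33} = -0.2190

The PACF at lag k is phi_{kk}, the last component of the solution
to the Yule-Walker system G_k phi = r_k where
  (G_k)_{ij} = rho(|i - j|), (r_k)_i = rho(i), i,j = 1..k.
Equivalently, Durbin-Levinson gives phi_{kk} iteratively:
  phi_{11} = rho(1)
  phi_{kk} = [rho(k) - sum_{j=1..k-1} phi_{k-1,j} rho(k-j)]
            / [1 - sum_{j=1..k-1} phi_{k-1,j} rho(j)],
  phi_{k,j} = phi_{k-1,j} - phi_{kk} phi_{k-1,k-j},  j = 1..k-1.
Step k = 1:
  phi_11 = rho(1) = 0.3685.
Step k = 2:
  phi_22 = [rho(2) - phi_11 rho(1)] / [1 - phi_11 rho(1)] = [0.341 - (0.3685)(0.3685)] / [1 - (0.3685)(0.3685)]
         = 0.20520775 / 0.86420775 = 0.237452.
  Update: phi_21 = phi_11 - phi_22 phi_11 = 0.3685 - (0.237452)(0.3685) = 0.280999.
Step k = 3:
  phi_33 = [rho(3) - phi_21 rho(2) - phi_22 rho(1)] / [1 - phi_21 rho(1) - phi_22 rho(2)]
    numerator   = 0.0047 - (0.280999)(0.341) - (0.237452)(0.3685) = -0.17862167
    denominator = 1 - (0.280999)(0.3685) - (0.237452)(0.341) = 0.81548079
  phi_33 = -0.17862167 / 0.81548079 = -0.219.
Therefore phi_{33} = -0.2190.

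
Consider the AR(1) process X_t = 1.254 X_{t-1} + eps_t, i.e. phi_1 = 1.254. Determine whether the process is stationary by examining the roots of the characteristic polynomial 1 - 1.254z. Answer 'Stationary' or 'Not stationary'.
\text{Not stationary}

The AR(p) characteristic polynomial is P(z) = 1 - 1.254z.
Stationarity requires all roots to lie outside the unit circle, i.e. |z| > 1 for every root.
This is linear in z: 1 + (-1.254) z = 0  =>  z = -1/(-1.254) = 0.797448,  |z| = 0.797448.
Moduli of all roots: 0.7974.
All moduli strictly greater than 1? No.
Verdict: Not stationary.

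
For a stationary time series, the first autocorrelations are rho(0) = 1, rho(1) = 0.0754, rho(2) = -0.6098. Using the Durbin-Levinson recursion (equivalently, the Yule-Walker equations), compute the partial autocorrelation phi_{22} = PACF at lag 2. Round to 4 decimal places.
\phi_{22} = -0.6190

The PACF at lag k is phi_{kk}, the last component of the solution
to the Yule-Walker system G_k phi = r_k where
  (G_k)_{ij} = rho(|i - j|), (r_k)_i = rho(i), i,j = 1..k.
Equivalently, Durbin-Levinson gives phi_{kk} iteratively:
  phi_{11} = rho(1)
  phi_{kk} = [rho(k) - sum_{j=1..k-1} phi_{k-1,j} rho(k-j)]
            / [1 - sum_{j=1..k-1} phi_{k-1,j} rho(j)],
  phi_{k,j} = phi_{k-1,j} - phi_{kk} phi_{k-1,k-j},  j = 1..k-1.
Step k = 1:
  phi_11 = rho(1) = 0.0754.
Step k = 2:
  phi_22 = [rho(2) - phi_11 rho(1)] / [1 - phi_11 rho(1)] = [-0.6098 - (0.0754)(0.0754)] / [1 - (0.0754)(0.0754)]
         = -0.61548516 / 0.99431484 = -0.619.
Therefore phi_{22} = -0.6190.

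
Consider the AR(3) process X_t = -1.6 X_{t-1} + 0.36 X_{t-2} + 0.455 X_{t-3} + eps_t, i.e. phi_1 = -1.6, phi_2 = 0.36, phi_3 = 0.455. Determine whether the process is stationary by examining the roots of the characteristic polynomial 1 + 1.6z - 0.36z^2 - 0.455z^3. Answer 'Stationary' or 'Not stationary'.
\text{Not stationary}

The AR(p) characteristic polynomial is P(z) = 1 + 1.6z - 0.36z^2 - 0.455z^3.
Stationarity requires all roots to lie outside the unit circle, i.e. |z| > 1 for every root.
Degree 3: look for a simple real root z0 first, then factor out (1 - z/z0) and solve the remaining quadratic.
Testing z0 = -2: P(-2) = 1 + (1.6)(-2) + (-0.36)(-2)^2 + (-0.455)(-2)^3
  = 1 + (-3.2) + (-1.44) + (3.64) = 0.  So z_0 = -2 is a root, |z_0| = 2.
Divide out the factor (1 + 0.5 z) = (1 - z/z0) (since 1/z0 = -0.5):
  P(z) = (1 + 0.5 z)(1 + (1.1) z + (-0.91) z^2)
  [check: z-coef 1.1 - (-0.5) = 1.6; z^2-coef -0.91 - (-0.5)(1.1) = -0.36; z^3-coef -(-0.5)(-0.91) = -0.455.]
Remaining roots from the quadratic factor 1 + (1.1) z + (-0.91) z^2:
  Set 1 + (1.1) z + (-0.91) z^2 = 0, i.e. a z^2 + b z + c = 0 with a = -0.91, b = 1.1, c = 1.
  Discriminant D = b^2 - 4ac = (1.1)^2 - 4*(-0.91)*1 = 1.21 - (-3.64) = 4.85.
  D >= 0, so the roots are real: z = (-b +/- sqrt(D)) / (2a) = (-1.1 +/- 2.202272) / (-1.82).
    z_1 = (-1.1 + 2.202272) / (-1.82) = -0.6056,   |z_1| = 0.6056.
    z_2 = (-1.1 - 2.202272) / (-1.82) = 1.8144,   |z_2| = 1.8144.
Moduli of all roots: 2.0000, 0.6056, 1.8144.
All moduli strictly greater than 1? No.
Verdict: Not stationary.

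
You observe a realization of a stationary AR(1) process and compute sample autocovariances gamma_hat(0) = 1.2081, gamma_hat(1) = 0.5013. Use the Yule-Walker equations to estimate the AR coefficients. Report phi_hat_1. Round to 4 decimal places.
\hat\phi_{1} = 0.4149

The Yule-Walker equations for an AR(p) process read, in matrix form,
  Gamma_p phi = r_p,   with   (Gamma_p)_{ij} = gamma(|i - j|),
                       (r_p)_i = gamma(i),   i,j = 1..p.
Substitute the sample gammas (Toeplitz matrix and right-hand side of size 1):
  Gamma_p = [[1.2081]]
  r_p     = [0.5013]
With p = 1 this is the single equation gamma(0) phi_1 = gamma(1):
  phi_hat_1 = gamma(1) / gamma(0) = 0.5013 / 1.2081 = 0.4149.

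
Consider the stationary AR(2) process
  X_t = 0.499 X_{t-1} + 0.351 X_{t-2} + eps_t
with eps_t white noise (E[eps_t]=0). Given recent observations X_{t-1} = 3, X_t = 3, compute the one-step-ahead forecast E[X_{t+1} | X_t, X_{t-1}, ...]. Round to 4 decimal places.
E[X_{t+1} \mid \mathcal F_t] = 2.5500

For an AR(p) model X_t = c + sum_i phi_i X_{t-i} + eps_t, the
one-step-ahead conditional mean is
  E[X_{t+1} | X_t, ...] = c + sum_i phi_i X_{t+1-i}.
Substitute known values:
  E[X_{t+1} | ...] = (0.499) * (3) + (0.351) * (3)
                   = 2.5500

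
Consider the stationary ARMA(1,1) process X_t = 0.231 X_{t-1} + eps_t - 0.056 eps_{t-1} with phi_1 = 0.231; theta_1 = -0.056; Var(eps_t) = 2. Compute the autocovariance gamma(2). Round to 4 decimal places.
\gamma(2) = 0.0843

Multiply the model equation by X_{t-k} and take expectations. With theta_0 = psi_0 = 1 and psi_j the MA(infinity) weights, this gives
  gamma(k) - sum_i phi_i gamma(k-i) = c_k,
  c_k = sigma^2 * sum_{j=k..q} theta_j psi_{j-k}   (c_k = 0 for k > q),
using gamma(-m) = gamma(m).
psi-weights needed (psi_j = theta_j + sum_i phi_i psi_{j-i}):
  psi_1 = theta_1 + phi_1 = -0.056 + (0.231) = 0.175
Right-hand sides:
  c_0 = sigma^2 (1 + theta_1 psi_1) = 2 * (1 + (-0.056)(0.175)) = 2 * 0.9902 = 1.9804
  c_1 = sigma^2 theta_1 = 2 * (-0.056) = -0.112
  c_2 = 0
Equations for k = 0 and k = 1 (AR order 1):
  gamma(0) = phi_1 gamma(1) + c_0
  gamma(1) = phi_1 gamma(0) + c_1
Substituting the second into the first: gamma(0) (1 - phi_1^2) = c_0 + phi_1 c_1, so
  gamma(0) = (c_0 + phi_1 c_1) / (1 - phi_1^2) = (1.9804 + (0.231)(-0.112)) / (1 - (0.231)^2) = 1.954528 / 0.946639 = 2.064703.
  gamma(1) = phi_1 gamma(0) + c_1 = (0.231)(2.064703) + (-0.112) = 0.364946.
For k = 2 (> q): gamma(2) = phi_1 gamma(1) = (0.231)(0.364946) = 0.084303.
Therefore gamma(2) = 0.0843 (to 4 decimal places).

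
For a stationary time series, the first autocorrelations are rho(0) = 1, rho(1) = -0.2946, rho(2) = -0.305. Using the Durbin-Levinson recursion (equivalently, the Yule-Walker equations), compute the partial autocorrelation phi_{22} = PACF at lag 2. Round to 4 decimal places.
\phi_{22} = -0.4290

The PACF at lag k is phi_{kk}, the last component of the solution
to the Yule-Walker system G_k phi = r_k where
  (G_k)_{ij} = rho(|i - j|), (r_k)_i = rho(i), i,j = 1..k.
Equivalently, Durbin-Levinson gives phi_{kk} iteratively:
  phi_{11} = rho(1)
  phi_{kk} = [rho(k) - sum_{j=1..k-1} phi_{k-1,j} rho(k-j)]
            / [1 - sum_{j=1..k-1} phi_{k-1,j} rho(j)],
  phi_{k,j} = phi_{k-1,j} - phi_{kk} phi_{k-1,k-j},  j = 1..k-1.
Step k = 1:
  phi_11 = rho(1) = -0.2946.
Step k = 2:
  phi_22 = [rho(2) - phi_11 rho(1)] / [1 - phi_11 rho(1)] = [-0.305 - (-0.2946)(-0.2946)] / [1 - (-0.2946)(-0.2946)]
         = -0.39178916 / 0.91321084 = -0.429.
Therefore phi_{22} = -0.4290.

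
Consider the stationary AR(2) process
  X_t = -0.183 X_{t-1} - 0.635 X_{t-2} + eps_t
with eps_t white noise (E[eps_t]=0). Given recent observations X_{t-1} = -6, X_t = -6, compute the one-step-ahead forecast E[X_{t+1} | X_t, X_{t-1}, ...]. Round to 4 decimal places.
E[X_{t+1} \mid \mathcal F_t] = 4.9080

For an AR(p) model X_t = c + sum_i phi_i X_{t-i} + eps_t, the
one-step-ahead conditional mean is
  E[X_{t+1} | X_t, ...] = c + sum_i phi_i X_{t+1-i}.
Substitute known values:
  E[X_{t+1} | ...] = (-0.183) * (-6) + (-0.635) * (-6)
                   = 4.9080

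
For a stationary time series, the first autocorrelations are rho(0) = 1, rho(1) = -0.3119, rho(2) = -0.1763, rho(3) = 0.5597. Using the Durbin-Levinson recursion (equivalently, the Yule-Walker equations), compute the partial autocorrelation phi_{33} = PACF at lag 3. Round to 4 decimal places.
\phi_{33} = 0.4800

The PACF at lag k is phi_{kk}, the last component of the solution
to the Yule-Walker system G_k phi = r_k where
  (G_k)_{ij} = rho(|i - j|), (r_k)_i = rho(i), i,j = 1..k.
Equivalently, Durbin-Levinson gives phi_{kk} iteratively:
  phi_{11} = rho(1)
  phi_{kk} = [rho(k) - sum_{j=1..k-1} phi_{k-1,j} rho(k-j)]
            / [1 - sum_{j=1..k-1} phi_{k-1,j} rho(j)],
  phi_{k,j} = phi_{k-1,j} - phi_{kk} phi_{k-1,k-j},  j = 1..k-1.
Step k = 1:
  phi_11 = rho(1) = -0.3119.
Step k = 2:
  phi_22 = [rho(2) - phi_11 rho(1)] / [1 - phi_11 rho(1)] = [-0.1763 - (-0.3119)(-0.3119)] / [1 - (-0.3119)(-0.3119)]
         = -0.27358161 / 0.90271839 = -0.303064.
  Update: phi_21 = phi_11 - phi_22 phi_11 = -0.3119 - (-0.303064)(-0.3119) = -0.406426.
Step k = 3:
  phi_33 = [rho(3) - phi_21 rho(2) - phi_22 rho(1)] / [1 - phi_21 rho(1) - phi_22 rho(2)]
    numerator   = 0.5597 - (-0.406426)(-0.1763) - (-0.303064)(-0.3119) = 0.39352143
    denominator = 1 - (-0.406426)(-0.3119) - (-0.303064)(-0.1763) = 0.8198056
  phi_33 = 0.39352143 / 0.8198056 = 0.48.
Therefore phi_{33} = 0.4800.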